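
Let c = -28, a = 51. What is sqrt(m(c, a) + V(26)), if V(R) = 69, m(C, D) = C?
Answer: sqrt(41) ≈ 6.4031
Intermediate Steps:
sqrt(m(c, a) + V(26)) = sqrt(-28 + 69) = sqrt(41)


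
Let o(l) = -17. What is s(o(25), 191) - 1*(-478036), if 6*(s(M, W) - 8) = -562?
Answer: 1433851/3 ≈ 4.7795e+5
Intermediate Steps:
s(M, W) = -257/3 (s(M, W) = 8 + (⅙)*(-562) = 8 - 281/3 = -257/3)
s(o(25), 191) - 1*(-478036) = -257/3 - 1*(-478036) = -257/3 + 478036 = 1433851/3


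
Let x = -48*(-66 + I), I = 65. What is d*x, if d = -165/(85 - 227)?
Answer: 3960/71 ≈ 55.775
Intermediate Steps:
x = 48 (x = -48*(-66 + 65) = -48*(-1) = 48)
d = 165/142 (d = -165/(-142) = -165*(-1/142) = 165/142 ≈ 1.1620)
d*x = (165/142)*48 = 3960/71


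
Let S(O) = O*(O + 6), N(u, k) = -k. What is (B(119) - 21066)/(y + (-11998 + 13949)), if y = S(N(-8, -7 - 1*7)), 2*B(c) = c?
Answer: -42013/4462 ≈ -9.4157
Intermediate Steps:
B(c) = c/2
S(O) = O*(6 + O)
y = 280 (y = (-(-7 - 1*7))*(6 - (-7 - 1*7)) = (-(-7 - 7))*(6 - (-7 - 7)) = (-1*(-14))*(6 - 1*(-14)) = 14*(6 + 14) = 14*20 = 280)
(B(119) - 21066)/(y + (-11998 + 13949)) = ((½)*119 - 21066)/(280 + (-11998 + 13949)) = (119/2 - 21066)/(280 + 1951) = -42013/2/2231 = -42013/2*1/2231 = -42013/4462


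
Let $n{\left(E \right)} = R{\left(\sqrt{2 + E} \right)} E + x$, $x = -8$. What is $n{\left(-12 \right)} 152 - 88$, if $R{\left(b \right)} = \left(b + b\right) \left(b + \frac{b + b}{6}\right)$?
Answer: $47336$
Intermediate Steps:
$R{\left(b \right)} = \frac{8 b^{2}}{3}$ ($R{\left(b \right)} = 2 b \left(b + 2 b \frac{1}{6}\right) = 2 b \left(b + \frac{b}{3}\right) = 2 b \frac{4 b}{3} = \frac{8 b^{2}}{3}$)
$n{\left(E \right)} = -8 + E \left(\frac{16}{3} + \frac{8 E}{3}\right)$ ($n{\left(E \right)} = \frac{8 \left(\sqrt{2 + E}\right)^{2}}{3} E - 8 = \frac{8 \left(2 + E\right)}{3} E - 8 = \left(\frac{16}{3} + \frac{8 E}{3}\right) E - 8 = E \left(\frac{16}{3} + \frac{8 E}{3}\right) - 8 = -8 + E \left(\frac{16}{3} + \frac{8 E}{3}\right)$)
$n{\left(-12 \right)} 152 - 88 = \left(-8 + \frac{8}{3} \left(-12\right) \left(2 - 12\right)\right) 152 - 88 = \left(-8 + \frac{8}{3} \left(-12\right) \left(-10\right)\right) 152 - 88 = \left(-8 + 320\right) 152 - 88 = 312 \cdot 152 - 88 = 47424 - 88 = 47336$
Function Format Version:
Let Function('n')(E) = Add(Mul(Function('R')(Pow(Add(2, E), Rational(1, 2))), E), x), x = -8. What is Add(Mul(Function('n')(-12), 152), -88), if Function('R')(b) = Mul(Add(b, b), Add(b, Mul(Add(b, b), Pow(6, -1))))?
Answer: 47336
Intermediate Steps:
Function('R')(b) = Mul(Rational(8, 3), Pow(b, 2)) (Function('R')(b) = Mul(Mul(2, b), Add(b, Mul(Mul(2, b), Rational(1, 6)))) = Mul(Mul(2, b), Add(b, Mul(Rational(1, 3), b))) = Mul(Mul(2, b), Mul(Rational(4, 3), b)) = Mul(Rational(8, 3), Pow(b, 2)))
Function('n')(E) = Add(-8, Mul(E, Add(Rational(16, 3), Mul(Rational(8, 3), E)))) (Function('n')(E) = Add(Mul(Mul(Rational(8, 3), Pow(Pow(Add(2, E), Rational(1, 2)), 2)), E), -8) = Add(Mul(Mul(Rational(8, 3), Add(2, E)), E), -8) = Add(Mul(Add(Rational(16, 3), Mul(Rational(8, 3), E)), E), -8) = Add(Mul(E, Add(Rational(16, 3), Mul(Rational(8, 3), E))), -8) = Add(-8, Mul(E, Add(Rational(16, 3), Mul(Rational(8, 3), E)))))
Add(Mul(Function('n')(-12), 152), -88) = Add(Mul(Add(-8, Mul(Rational(8, 3), -12, Add(2, -12))), 152), -88) = Add(Mul(Add(-8, Mul(Rational(8, 3), -12, -10)), 152), -88) = Add(Mul(Add(-8, 320), 152), -88) = Add(Mul(312, 152), -88) = Add(47424, -88) = 47336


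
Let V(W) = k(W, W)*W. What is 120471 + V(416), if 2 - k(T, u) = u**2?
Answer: -71869993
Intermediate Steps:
k(T, u) = 2 - u**2
V(W) = W*(2 - W**2) (V(W) = (2 - W**2)*W = W*(2 - W**2))
120471 + V(416) = 120471 + 416*(2 - 1*416**2) = 120471 + 416*(2 - 1*173056) = 120471 + 416*(2 - 173056) = 120471 + 416*(-173054) = 120471 - 71990464 = -71869993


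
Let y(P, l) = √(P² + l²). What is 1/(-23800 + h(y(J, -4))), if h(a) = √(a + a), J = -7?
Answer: -674063600000/16042713679999987 - 2380*√65/16042713679999987 - 28322000*√2*65^(¼)/16042713679999987 - √2*65^(¾)/160427136799999870 ≈ -4.2024e-5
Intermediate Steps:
h(a) = √2*√a (h(a) = √(2*a) = √2*√a)
1/(-23800 + h(y(J, -4))) = 1/(-23800 + √2*√(√((-7)² + (-4)²))) = 1/(-23800 + √2*√(√(49 + 16))) = 1/(-23800 + √2*√(√65)) = 1/(-23800 + √2*65^(¼))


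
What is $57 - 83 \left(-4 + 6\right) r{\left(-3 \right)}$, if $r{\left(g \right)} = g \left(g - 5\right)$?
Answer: $-3927$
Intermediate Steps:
$r{\left(g \right)} = g \left(-5 + g\right)$
$57 - 83 \left(-4 + 6\right) r{\left(-3 \right)} = 57 - 83 \left(-4 + 6\right) \left(- 3 \left(-5 - 3\right)\right) = 57 - 83 \cdot 2 \left(\left(-3\right) \left(-8\right)\right) = 57 - 83 \cdot 2 \cdot 24 = 57 - 3984 = -3927$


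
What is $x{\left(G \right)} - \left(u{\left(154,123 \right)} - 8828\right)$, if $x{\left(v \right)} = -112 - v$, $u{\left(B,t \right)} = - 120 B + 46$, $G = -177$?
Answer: $27327$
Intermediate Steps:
$u{\left(B,t \right)} = 46 - 120 B$
$x{\left(G \right)} - \left(u{\left(154,123 \right)} - 8828\right) = \left(-112 - -177\right) - \left(\left(46 - 18480\right) - 8828\right) = \left(-112 + 177\right) - \left(\left(46 - 18480\right) - 8828\right) = 65 - \left(-18434 - 8828\right) = 65 - -27262 = 65 + 27262 = 27327$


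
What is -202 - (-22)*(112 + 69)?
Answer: 3780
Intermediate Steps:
-202 - (-22)*(112 + 69) = -202 - (-22)*181 = -202 - 1*(-3982) = -202 + 3982 = 3780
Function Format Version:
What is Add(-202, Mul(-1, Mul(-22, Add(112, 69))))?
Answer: 3780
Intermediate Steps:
Add(-202, Mul(-1, Mul(-22, Add(112, 69)))) = Add(-202, Mul(-1, Mul(-22, 181))) = Add(-202, Mul(-1, -3982)) = Add(-202, 3982) = 3780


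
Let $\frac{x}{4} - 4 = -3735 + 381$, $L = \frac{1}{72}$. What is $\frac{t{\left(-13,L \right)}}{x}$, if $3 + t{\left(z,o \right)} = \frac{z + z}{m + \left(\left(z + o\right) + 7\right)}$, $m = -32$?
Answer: $\frac{6333}{36649000} \approx 0.0001728$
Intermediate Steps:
$L = \frac{1}{72} \approx 0.013889$
$t{\left(z,o \right)} = -3 + \frac{2 z}{-25 + o + z}$ ($t{\left(z,o \right)} = -3 + \frac{z + z}{-32 + \left(\left(z + o\right) + 7\right)} = -3 + \frac{2 z}{-32 + \left(\left(o + z\right) + 7\right)} = -3 + \frac{2 z}{-32 + \left(7 + o + z\right)} = -3 + \frac{2 z}{-25 + o + z}$)
$x = -13400$ ($x = 16 + 4 \left(-3735 + 381\right) = 16 + 4 \left(-3354\right) = 16 - 13416 = -13400$)
$\frac{t{\left(-13,L \right)}}{x} = \frac{\frac{1}{-25 + \frac{1}{72} - 13} \left(75 - -13 - \frac{1}{24}\right)}{-13400} = \frac{75 + 13 - \frac{1}{24}}{- \frac{2735}{72}} \left(- \frac{1}{13400}\right) = \left(- \frac{72}{2735}\right) \frac{2111}{24} \left(- \frac{1}{13400}\right) = \left(- \frac{6333}{2735}\right) \left(- \frac{1}{13400}\right) = \frac{6333}{36649000}$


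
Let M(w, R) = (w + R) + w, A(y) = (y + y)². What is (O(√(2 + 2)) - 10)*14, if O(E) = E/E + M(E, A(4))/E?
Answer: 350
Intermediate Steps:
A(y) = 4*y² (A(y) = (2*y)² = 4*y²)
M(w, R) = R + 2*w (M(w, R) = (R + w) + w = R + 2*w)
O(E) = 1 + (64 + 2*E)/E (O(E) = E/E + (4*4² + 2*E)/E = 1 + (4*16 + 2*E)/E = 1 + (64 + 2*E)/E)
(O(√(2 + 2)) - 10)*14 = ((3 + 64/(√(2 + 2))) - 10)*14 = ((3 + 64/(√4)) - 10)*14 = ((3 + 64/2) - 10)*14 = ((3 + 64*(½)) - 10)*14 = ((3 + 32) - 10)*14 = (35 - 10)*14 = 25*14 = 350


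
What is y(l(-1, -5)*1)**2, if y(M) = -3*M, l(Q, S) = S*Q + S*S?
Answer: 8100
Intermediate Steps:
l(Q, S) = S**2 + Q*S (l(Q, S) = Q*S + S**2 = S**2 + Q*S)
y(l(-1, -5)*1)**2 = (-3*(-5*(-1 - 5)))**2 = (-3*(-5*(-6)))**2 = (-90)**2 = 8100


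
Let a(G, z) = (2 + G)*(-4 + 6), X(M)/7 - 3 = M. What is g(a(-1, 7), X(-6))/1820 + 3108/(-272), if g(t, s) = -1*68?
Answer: -354691/30940 ≈ -11.464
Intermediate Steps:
X(M) = 21 + 7*M
a(G, z) = 4 + 2*G (a(G, z) = (2 + G)*2 = 4 + 2*G)
g(t, s) = -68
g(a(-1, 7), X(-6))/1820 + 3108/(-272) = -68/1820 + 3108/(-272) = -68*1/1820 + 3108*(-1/272) = -17/455 - 777/68 = -354691/30940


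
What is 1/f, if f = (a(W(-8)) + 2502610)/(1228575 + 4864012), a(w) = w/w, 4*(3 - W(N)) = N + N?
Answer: 6092587/2502611 ≈ 2.4345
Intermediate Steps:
W(N) = 3 - N/2 (W(N) = 3 - (N + N)/4 = 3 - N/2)
a(w) = 1
f = 2502611/6092587 (f = (1 + 2502610)/(1228575 + 4864012) = 2502611/6092587 ≈ 0.41076)
1/f = 1/(2502611/6092587) = 6092587/2502611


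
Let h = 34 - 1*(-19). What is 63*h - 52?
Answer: 3287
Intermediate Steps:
h = 53 (h = 34 + 19 = 53)
63*h - 52 = 63*53 - 52 = 3339 - 52 = 3287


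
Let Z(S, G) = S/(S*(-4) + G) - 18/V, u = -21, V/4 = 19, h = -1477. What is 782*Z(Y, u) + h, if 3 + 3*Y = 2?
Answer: -1848480/1121 ≈ -1649.0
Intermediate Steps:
Y = -1/3 (Y = -1 + (1/3)*2 = -1 + 2/3 = -1/3 ≈ -0.33333)
V = 76 (V = 4*19 = 76)
Z(S, G) = -9/38 + S/(G - 4*S) (Z(S, G) = S/(S*(-4) + G) - 18/76 = S/(-4*S + G) - 18*1/76 = S/(G - 4*S) - 9/38 = -9/38 + S/(G - 4*S))
782*Z(Y, u) + h = 782*((-9*(-21) + 74*(-1/3))/(38*(-21 - 4*(-1/3)))) - 1477 = 782*((189 - 74/3)/(38*(-21 + 4/3))) - 1477 = 782*((1/38)*(493/3)/(-59/3)) - 1477 = 782*((1/38)*(-3/59)*(493/3)) - 1477 = 782*(-493/2242) - 1477 = -192763/1121 - 1477 = -1848480/1121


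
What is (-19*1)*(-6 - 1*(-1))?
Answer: 95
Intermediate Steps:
(-19*1)*(-6 - 1*(-1)) = -19*(-6 + 1) = -19*(-5) = 95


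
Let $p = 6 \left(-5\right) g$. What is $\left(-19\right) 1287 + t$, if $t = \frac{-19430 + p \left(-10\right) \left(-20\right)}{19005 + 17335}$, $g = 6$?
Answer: $- \frac{3863815}{158} \approx -24455.0$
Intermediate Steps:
$p = -180$ ($p = 6 \left(-5\right) 6 = \left(-30\right) 6 = -180$)
$t = - \frac{241}{158}$ ($t = \frac{-19430 + \left(-180\right) \left(-10\right) \left(-20\right)}{19005 + 17335} = \frac{-19430 + 1800 \left(-20\right)}{36340} = \left(-19430 - 36000\right) \frac{1}{36340} = \left(-55430\right) \frac{1}{36340} = - \frac{241}{158} \approx -1.5253$)
$\left(-19\right) 1287 + t = \left(-19\right) 1287 - \frac{241}{158} = -24453 - \frac{241}{158} = - \frac{3863815}{158}$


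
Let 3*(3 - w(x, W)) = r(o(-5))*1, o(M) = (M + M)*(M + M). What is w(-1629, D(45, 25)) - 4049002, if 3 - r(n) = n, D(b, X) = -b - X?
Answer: -12146900/3 ≈ -4.0490e+6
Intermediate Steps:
o(M) = 4*M**2 (o(M) = (2*M)*(2*M) = 4*M**2)
D(b, X) = -X - b
r(n) = 3 - n
w(x, W) = 106/3 (w(x, W) = 3 - (3 - 4*(-5)**2)/3 = 3 - (3 - 4*25)/3 = 3 - (3 - 1*100)/3 = 3 - (3 - 100)/3 = 3 - (-97)/3 = 3 - 1/3*(-97) = 3 + 97/3 = 106/3)
w(-1629, D(45, 25)) - 4049002 = 106/3 - 4049002 = -12146900/3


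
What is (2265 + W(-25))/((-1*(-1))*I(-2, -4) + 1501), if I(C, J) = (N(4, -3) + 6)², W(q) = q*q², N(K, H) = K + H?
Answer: -1336/155 ≈ -8.6194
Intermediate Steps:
N(K, H) = H + K
W(q) = q³
I(C, J) = 49 (I(C, J) = ((-3 + 4) + 6)² = (1 + 6)² = 7² = 49)
(2265 + W(-25))/((-1*(-1))*I(-2, -4) + 1501) = (2265 + (-25)³)/(-1*(-1)*49 + 1501) = (2265 - 15625)/(1*49 + 1501) = -13360/(49 + 1501) = -13360/1550 = -13360*1/1550 = -1336/155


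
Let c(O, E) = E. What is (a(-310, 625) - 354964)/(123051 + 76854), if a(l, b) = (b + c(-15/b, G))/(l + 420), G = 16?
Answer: -13015133/7329850 ≈ -1.7756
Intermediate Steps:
a(l, b) = (16 + b)/(420 + l) (a(l, b) = (b + 16)/(l + 420) = (16 + b)/(420 + l))
(a(-310, 625) - 354964)/(123051 + 76854) = ((16 + 625)/(420 - 310) - 354964)/(123051 + 76854) = (641/110 - 354964)/199905 = ((1/110)*641 - 354964)*(1/199905) = (641/110 - 354964)*(1/199905) = -39045399/110*1/199905 = -13015133/7329850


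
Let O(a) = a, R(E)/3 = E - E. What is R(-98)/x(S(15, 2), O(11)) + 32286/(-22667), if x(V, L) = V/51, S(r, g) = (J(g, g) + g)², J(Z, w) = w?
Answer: -32286/22667 ≈ -1.4244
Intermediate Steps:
R(E) = 0 (R(E) = 3*(E - E) = 3*0 = 0)
S(r, g) = 4*g² (S(r, g) = (g + g)² = (2*g)² = 4*g²)
x(V, L) = V/51 (x(V, L) = V*(1/51) = V/51)
R(-98)/x(S(15, 2), O(11)) + 32286/(-22667) = 0/(((4*2²)/51)) + 32286/(-22667) = 0/(((4*4)/51)) + 32286*(-1/22667) = 0/(((1/51)*16)) - 32286/22667 = 0/(16/51) - 32286/22667 = 0*(51/16) - 32286/22667 = 0 - 32286/22667 = -32286/22667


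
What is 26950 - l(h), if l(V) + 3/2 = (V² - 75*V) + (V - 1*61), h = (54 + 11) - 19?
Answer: 56601/2 ≈ 28301.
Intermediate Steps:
h = 46 (h = 65 - 19 = 46)
l(V) = -125/2 + V² - 74*V (l(V) = -3/2 + ((V² - 75*V) + (V - 1*61)) = -3/2 + ((V² - 75*V) + (V - 61)) = -3/2 + ((V² - 75*V) + (-61 + V)) = -3/2 + (-61 + V² - 74*V) = -125/2 + V² - 74*V)
26950 - l(h) = 26950 - (-125/2 + 46² - 74*46) = 26950 - (-125/2 + 2116 - 3404) = 26950 - 1*(-2701/2) = 26950 + 2701/2 = 56601/2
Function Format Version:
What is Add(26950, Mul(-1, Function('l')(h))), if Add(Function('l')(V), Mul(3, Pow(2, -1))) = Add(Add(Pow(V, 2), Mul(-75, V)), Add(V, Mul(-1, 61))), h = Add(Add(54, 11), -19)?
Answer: Rational(56601, 2) ≈ 28301.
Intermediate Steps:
h = 46 (h = Add(65, -19) = 46)
Function('l')(V) = Add(Rational(-125, 2), Pow(V, 2), Mul(-74, V)) (Function('l')(V) = Add(Rational(-3, 2), Add(Add(Pow(V, 2), Mul(-75, V)), Add(V, Mul(-1, 61)))) = Add(Rational(-3, 2), Add(Add(Pow(V, 2), Mul(-75, V)), Add(V, -61))) = Add(Rational(-3, 2), Add(Add(Pow(V, 2), Mul(-75, V)), Add(-61, V))) = Add(Rational(-3, 2), Add(-61, Pow(V, 2), Mul(-74, V))) = Add(Rational(-125, 2), Pow(V, 2), Mul(-74, V)))
Add(26950, Mul(-1, Function('l')(h))) = Add(26950, Mul(-1, Add(Rational(-125, 2), Pow(46, 2), Mul(-74, 46)))) = Add(26950, Mul(-1, Add(Rational(-125, 2), 2116, -3404))) = Add(26950, Mul(-1, Rational(-2701, 2))) = Add(26950, Rational(2701, 2)) = Rational(56601, 2)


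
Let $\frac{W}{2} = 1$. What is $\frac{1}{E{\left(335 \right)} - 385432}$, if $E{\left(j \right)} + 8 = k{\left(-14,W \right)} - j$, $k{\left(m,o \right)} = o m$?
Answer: $- \frac{1}{385803} \approx -2.592 \cdot 10^{-6}$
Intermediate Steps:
$W = 2$ ($W = 2 \cdot 1 = 2$)
$k{\left(m,o \right)} = m o$
$E{\left(j \right)} = -36 - j$ ($E{\left(j \right)} = -8 - \left(28 + j\right) = -36 - j$)
$\frac{1}{E{\left(335 \right)} - 385432} = \frac{1}{\left(-36 - 335\right) - 385432} = \frac{1}{-371 - 385432} = \frac{1}{-385803} = - \frac{1}{385803}$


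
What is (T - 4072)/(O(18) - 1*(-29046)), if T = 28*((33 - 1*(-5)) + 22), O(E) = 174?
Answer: -598/7305 ≈ -0.081862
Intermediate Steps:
T = 1680 (T = 28*((33 + 5) + 22) = 28*(38 + 22) = 28*60 = 1680)
(T - 4072)/(O(18) - 1*(-29046)) = (1680 - 4072)/(174 - 1*(-29046)) = -2392/(174 + 29046) = -2392/29220 = -2392*1/29220 = -598/7305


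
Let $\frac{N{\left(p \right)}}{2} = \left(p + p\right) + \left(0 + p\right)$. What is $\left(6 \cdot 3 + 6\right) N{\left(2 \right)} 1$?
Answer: $288$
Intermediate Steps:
$N{\left(p \right)} = 6 p$ ($N{\left(p \right)} = 2 \left(\left(p + p\right) + \left(0 + p\right)\right) = 2 \left(2 p + p\right) = 2 \cdot 3 p = 6 p$)
$\left(6 \cdot 3 + 6\right) N{\left(2 \right)} 1 = \left(6 \cdot 3 + 6\right) 6 \cdot 2 \cdot 1 = \left(18 + 6\right) 12 \cdot 1 = 24 \cdot 12 \cdot 1 = 288 \cdot 1 = 288$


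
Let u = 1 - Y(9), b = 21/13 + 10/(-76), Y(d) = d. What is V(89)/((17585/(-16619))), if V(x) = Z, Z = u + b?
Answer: 53496561/8686990 ≈ 6.1582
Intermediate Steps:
b = 733/494 (b = 21*(1/13) + 10*(-1/76) = 21/13 - 5/38 = 733/494 ≈ 1.4838)
u = -8 (u = 1 - 1*9 = 1 - 9 = -8)
Z = -3219/494 (Z = -8 + 733/494 = -3219/494 ≈ -6.5162)
V(x) = -3219/494
V(89)/((17585/(-16619))) = -3219/(494*(17585/(-16619))) = -3219/(494*(17585*(-1/16619))) = -3219/(494*(-17585/16619)) = -3219/494*(-16619/17585) = 53496561/8686990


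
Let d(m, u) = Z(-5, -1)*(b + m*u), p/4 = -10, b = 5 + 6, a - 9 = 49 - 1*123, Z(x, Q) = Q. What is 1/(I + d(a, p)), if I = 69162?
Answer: 1/66551 ≈ 1.5026e-5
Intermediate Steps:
a = -65 (a = 9 + (49 - 1*123) = 9 + (49 - 123) = 9 - 74 = -65)
b = 11
p = -40 (p = 4*(-10) = -40)
d(m, u) = -11 - m*u (d(m, u) = -(11 + m*u) = -11 - m*u)
1/(I + d(a, p)) = 1/(69162 + (-11 - 1*(-65)*(-40))) = 1/(69162 + (-11 - 2600)) = 1/(69162 - 2611) = 1/66551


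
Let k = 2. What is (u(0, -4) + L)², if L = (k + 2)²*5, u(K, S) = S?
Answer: 5776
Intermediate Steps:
L = 80 (L = (2 + 2)²*5 = 4²*5 = 16*5 = 80)
(u(0, -4) + L)² = (-4 + 80)² = 76² = 5776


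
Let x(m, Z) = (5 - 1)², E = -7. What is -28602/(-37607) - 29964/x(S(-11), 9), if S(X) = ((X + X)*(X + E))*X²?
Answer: -281599629/150428 ≈ -1872.0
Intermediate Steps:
S(X) = 2*X³*(-7 + X) (S(X) = ((X + X)*(X - 7))*X² = ((2*X)*(-7 + X))*X² = (2*X*(-7 + X))*X² = 2*X³*(-7 + X))
x(m, Z) = 16 (x(m, Z) = 4² = 16)
-28602/(-37607) - 29964/x(S(-11), 9) = -28602/(-37607) - 29964/16 = -28602*(-1/37607) - 29964*1/16 = 28602/37607 - 7491/4 = -281599629/150428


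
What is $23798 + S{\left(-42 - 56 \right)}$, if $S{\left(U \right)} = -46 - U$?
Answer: $23850$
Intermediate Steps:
$23798 + S{\left(-42 - 56 \right)} = 23798 - -52 = 23798 + \left(-46 + 98\right) = 23798 + 52 = 23850$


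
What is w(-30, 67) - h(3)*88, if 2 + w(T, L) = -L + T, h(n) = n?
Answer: -363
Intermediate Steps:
w(T, L) = -2 + T - L (w(T, L) = -2 + (-L + T) = -2 + (T - L) = -2 + T - L)
w(-30, 67) - h(3)*88 = (-2 - 30 - 1*67) - 3*88 = (-2 - 30 - 67) - 1*264 = -99 - 264 = -363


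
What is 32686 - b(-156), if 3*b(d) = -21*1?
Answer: 32693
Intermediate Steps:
b(d) = -7 (b(d) = (-21*1)/3 = (⅓)*(-21) = -7)
32686 - b(-156) = 32686 - 1*(-7) = 32686 + 7 = 32693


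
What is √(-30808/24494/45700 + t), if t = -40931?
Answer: 4*I*√2003384075414250019/27984395 ≈ 202.31*I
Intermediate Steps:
√(-30808/24494/45700 + t) = √(-30808/24494/45700 - 40931) = √(-30808*1/24494*(1/45700) - 40931) = √(-15404/12247*1/45700 - 40931) = √(-3851/139921975 - 40931) = √(-5727146362576/139921975) = 4*I*√2003384075414250019/27984395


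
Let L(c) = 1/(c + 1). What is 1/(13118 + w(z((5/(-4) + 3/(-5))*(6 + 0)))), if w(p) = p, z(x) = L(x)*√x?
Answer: 66908359/877703853917 + 101*I*√1110/1755407707834 ≈ 7.6231e-5 + 1.9169e-9*I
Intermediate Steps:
L(c) = 1/(1 + c)
z(x) = √x/(1 + x)
1/(13118 + w(z((5/(-4) + 3/(-5))*(6 + 0)))) = 1/(13118 + √((5/(-4) + 3/(-5))*(6 + 0))/(1 + (5/(-4) + 3/(-5))*(6 + 0))) = 1/(13118 + √((5*(-¼) + 3*(-⅕))*6)/(1 + (5*(-¼) + 3*(-⅕))*6)) = 1/(13118 + √((-5/4 - ⅗)*6)/(1 + (-5/4 - ⅗)*6)) = 1/(13118 + √(-37/20*6)/(1 - 37/20*6)) = 1/(13118 + √(-111/10)/(1 - 111/10)) = 1/(13118 + (I*√1110/10)/(-101/10)) = 1/(13118 + (I*√1110/10)*(-10/101)) = 1/(13118 - I*√1110/101)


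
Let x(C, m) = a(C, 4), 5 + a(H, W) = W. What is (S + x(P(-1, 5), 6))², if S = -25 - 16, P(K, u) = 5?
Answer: 1764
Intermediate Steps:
a(H, W) = -5 + W
x(C, m) = -1 (x(C, m) = -5 + 4 = -1)
S = -41
(S + x(P(-1, 5), 6))² = (-41 - 1)² = (-42)² = 1764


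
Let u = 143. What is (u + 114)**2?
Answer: 66049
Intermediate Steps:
(u + 114)**2 = (143 + 114)**2 = 257**2 = 66049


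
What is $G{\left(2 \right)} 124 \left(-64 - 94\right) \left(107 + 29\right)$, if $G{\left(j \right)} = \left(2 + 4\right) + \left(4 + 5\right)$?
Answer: $-39967680$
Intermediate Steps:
$G{\left(j \right)} = 15$ ($G{\left(j \right)} = 6 + 9 = 15$)
$G{\left(2 \right)} 124 \left(-64 - 94\right) \left(107 + 29\right) = 15 \cdot 124 \left(-64 - 94\right) \left(107 + 29\right) = 1860 \left(\left(-158\right) 136\right) = 1860 \left(-21488\right) = -39967680$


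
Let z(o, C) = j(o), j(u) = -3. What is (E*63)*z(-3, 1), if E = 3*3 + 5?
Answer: -2646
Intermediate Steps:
z(o, C) = -3
E = 14 (E = 9 + 5 = 14)
(E*63)*z(-3, 1) = (14*63)*(-3) = 882*(-3) = -2646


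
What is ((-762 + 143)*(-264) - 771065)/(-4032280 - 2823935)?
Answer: 607649/6856215 ≈ 0.088627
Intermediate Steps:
((-762 + 143)*(-264) - 771065)/(-4032280 - 2823935) = (-619*(-264) - 771065)/(-6856215) = (163416 - 771065)*(-1/6856215) = -607649*(-1/6856215) = 607649/6856215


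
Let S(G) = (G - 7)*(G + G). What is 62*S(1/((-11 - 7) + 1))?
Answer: 14880/289 ≈ 51.488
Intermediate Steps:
S(G) = 2*G*(-7 + G) (S(G) = (-7 + G)*(2*G) = 2*G*(-7 + G))
62*S(1/((-11 - 7) + 1)) = 62*(2*(-7 + 1/((-11 - 7) + 1))/((-11 - 7) + 1)) = 62*(2*(-7 + 1/(-18 + 1))/(-18 + 1)) = 62*(2*(-7 + 1/(-17))/(-17)) = 62*(2*(-1/17)*(-7 - 1/17)) = 62*(2*(-1/17)*(-120/17)) = 62*(240/289) = 14880/289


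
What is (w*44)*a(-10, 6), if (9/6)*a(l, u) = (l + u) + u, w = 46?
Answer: 8096/3 ≈ 2698.7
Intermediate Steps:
a(l, u) = 2*l/3 + 4*u/3 (a(l, u) = 2*((l + u) + u)/3 = 2*(l + 2*u)/3 = 2*l/3 + 4*u/3)
(w*44)*a(-10, 6) = (46*44)*((⅔)*(-10) + (4/3)*6) = 2024*(-20/3 + 8) = 2024*(4/3) = 8096/3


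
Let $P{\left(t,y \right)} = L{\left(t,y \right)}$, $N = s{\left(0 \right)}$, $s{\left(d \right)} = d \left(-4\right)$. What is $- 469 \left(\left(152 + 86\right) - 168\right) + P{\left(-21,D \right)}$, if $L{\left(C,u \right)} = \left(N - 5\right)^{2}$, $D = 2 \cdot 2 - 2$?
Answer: $-32805$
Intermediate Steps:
$s{\left(d \right)} = - 4 d$
$N = 0$ ($N = \left(-4\right) 0 = 0$)
$D = 2$ ($D = 4 - 2 = 2$)
$L{\left(C,u \right)} = 25$ ($L{\left(C,u \right)} = \left(0 - 5\right)^{2} = \left(-5\right)^{2} = 25$)
$P{\left(t,y \right)} = 25$
$- 469 \left(\left(152 + 86\right) - 168\right) + P{\left(-21,D \right)} = - 469 \left(\left(152 + 86\right) - 168\right) + 25 = - 469 \left(238 - 168\right) + 25 = \left(-469\right) 70 + 25 = -32830 + 25 = -32805$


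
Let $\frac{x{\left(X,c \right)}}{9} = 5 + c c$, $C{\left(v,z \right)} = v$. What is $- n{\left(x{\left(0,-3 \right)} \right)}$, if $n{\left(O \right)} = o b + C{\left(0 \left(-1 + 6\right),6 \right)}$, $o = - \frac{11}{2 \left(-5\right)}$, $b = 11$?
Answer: $- \frac{121}{10} \approx -12.1$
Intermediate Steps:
$o = \frac{11}{10}$ ($o = - \frac{11}{-10} = \left(-11\right) \left(- \frac{1}{10}\right) = \frac{11}{10} \approx 1.1$)
$x{\left(X,c \right)} = 45 + 9 c^{2}$ ($x{\left(X,c \right)} = 9 \left(5 + c c\right) = 9 \left(5 + c^{2}\right) = 45 + 9 c^{2}$)
$n{\left(O \right)} = \frac{121}{10}$ ($n{\left(O \right)} = \frac{11}{10} \cdot 11 + 0 \left(-1 + 6\right) = \frac{121}{10} + 0 \cdot 5 = \frac{121}{10} + 0 = \frac{121}{10}$)
$- n{\left(x{\left(0,-3 \right)} \right)} = \left(-1\right) \frac{121}{10} = - \frac{121}{10}$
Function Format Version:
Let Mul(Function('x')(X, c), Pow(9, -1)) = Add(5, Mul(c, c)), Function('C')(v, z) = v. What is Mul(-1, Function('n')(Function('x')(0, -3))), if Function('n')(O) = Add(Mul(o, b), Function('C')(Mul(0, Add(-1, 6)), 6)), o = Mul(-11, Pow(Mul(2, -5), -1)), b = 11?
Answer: Rational(-121, 10) ≈ -12.100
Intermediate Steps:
o = Rational(11, 10) (o = Mul(-11, Pow(-10, -1)) = Mul(-11, Rational(-1, 10)) = Rational(11, 10) ≈ 1.1000)
Function('x')(X, c) = Add(45, Mul(9, Pow(c, 2))) (Function('x')(X, c) = Mul(9, Add(5, Mul(c, c))) = Mul(9, Add(5, Pow(c, 2))) = Add(45, Mul(9, Pow(c, 2))))
Function('n')(O) = Rational(121, 10) (Function('n')(O) = Add(Mul(Rational(11, 10), 11), Mul(0, Add(-1, 6))) = Add(Rational(121, 10), Mul(0, 5)) = Add(Rational(121, 10), 0) = Rational(121, 10))
Mul(-1, Function('n')(Function('x')(0, -3))) = Mul(-1, Rational(121, 10)) = Rational(-121, 10)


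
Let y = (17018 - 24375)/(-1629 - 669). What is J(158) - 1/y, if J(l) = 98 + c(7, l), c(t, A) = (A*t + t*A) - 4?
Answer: 16962944/7357 ≈ 2305.7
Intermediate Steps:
c(t, A) = -4 + 2*A*t (c(t, A) = (A*t + A*t) - 4 = 2*A*t - 4 = -4 + 2*A*t)
J(l) = 94 + 14*l (J(l) = 98 + (-4 + 2*l*7) = 98 + (-4 + 14*l) = 94 + 14*l)
y = 7357/2298 (y = -7357/(-2298) = -7357*(-1/2298) = 7357/2298 ≈ 3.2015)
J(158) - 1/y = (94 + 14*158) - 1/7357/2298 = (94 + 2212) - 1*2298/7357 = 2306 - 2298/7357 = 16962944/7357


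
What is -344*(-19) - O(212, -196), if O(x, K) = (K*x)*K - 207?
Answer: -8137449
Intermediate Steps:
O(x, K) = -207 + x*K² (O(x, K) = x*K² - 207 = -207 + x*K²)
-344*(-19) - O(212, -196) = -344*(-19) - (-207 + 212*(-196)²) = 6536 - (-207 + 212*38416) = 6536 - (-207 + 8144192) = 6536 - 1*8143985 = 6536 - 8143985 = -8137449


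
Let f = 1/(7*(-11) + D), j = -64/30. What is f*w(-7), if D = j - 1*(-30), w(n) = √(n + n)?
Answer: -15*I*√14/737 ≈ -0.076153*I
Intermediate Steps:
j = -32/15 (j = -64*1/30 = -32/15 ≈ -2.1333)
w(n) = √2*√n (w(n) = √(2*n) = √2*√n)
D = 418/15 (D = -32/15 - 1*(-30) = -32/15 + 30 = 418/15 ≈ 27.867)
f = -15/737 (f = 1/(7*(-11) + 418/15) = 1/(-77 + 418/15) = 1/(-737/15) = -15/737 ≈ -0.020353)
f*w(-7) = -15*√2*√(-7)/737 = -15*√2*I*√7/737 = -15*I*√14/737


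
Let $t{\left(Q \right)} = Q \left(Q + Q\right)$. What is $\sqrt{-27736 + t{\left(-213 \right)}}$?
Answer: $17 \sqrt{218} \approx 251.0$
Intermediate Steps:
$t{\left(Q \right)} = 2 Q^{2}$ ($t{\left(Q \right)} = Q 2 Q = 2 Q^{2}$)
$\sqrt{-27736 + t{\left(-213 \right)}} = \sqrt{-27736 + 2 \left(-213\right)^{2}} = \sqrt{-27736 + 2 \cdot 45369} = \sqrt{-27736 + 90738} = \sqrt{63002} = 17 \sqrt{218}$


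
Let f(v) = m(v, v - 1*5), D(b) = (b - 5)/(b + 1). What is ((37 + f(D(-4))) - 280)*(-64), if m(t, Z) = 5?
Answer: 15232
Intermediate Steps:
D(b) = (-5 + b)/(1 + b)
f(v) = 5
((37 + f(D(-4))) - 280)*(-64) = ((37 + 5) - 280)*(-64) = (42 - 280)*(-64) = -238*(-64) = 15232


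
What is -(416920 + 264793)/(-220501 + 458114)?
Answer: -681713/237613 ≈ -2.8690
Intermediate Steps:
-(416920 + 264793)/(-220501 + 458114) = -681713/237613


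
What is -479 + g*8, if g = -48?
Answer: -863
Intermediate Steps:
-479 + g*8 = -479 - 48*8 = -479 - 384 = -863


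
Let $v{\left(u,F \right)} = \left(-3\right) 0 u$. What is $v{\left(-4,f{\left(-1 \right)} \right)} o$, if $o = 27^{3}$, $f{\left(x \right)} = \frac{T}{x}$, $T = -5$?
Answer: $0$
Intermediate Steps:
$f{\left(x \right)} = - \frac{5}{x}$
$v{\left(u,F \right)} = 0$ ($v{\left(u,F \right)} = 0 u = 0$)
$o = 19683$
$v{\left(-4,f{\left(-1 \right)} \right)} o = 0 \cdot 19683 = 0$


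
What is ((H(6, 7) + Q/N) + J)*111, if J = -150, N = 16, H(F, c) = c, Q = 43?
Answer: -249195/16 ≈ -15575.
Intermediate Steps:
((H(6, 7) + Q/N) + J)*111 = ((7 + 43/16) - 150)*111 = (155/16 - 150)*111 = -2245/16*111 = -249195/16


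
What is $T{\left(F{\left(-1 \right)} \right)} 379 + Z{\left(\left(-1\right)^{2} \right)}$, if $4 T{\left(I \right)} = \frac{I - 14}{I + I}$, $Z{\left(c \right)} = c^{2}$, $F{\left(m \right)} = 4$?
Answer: $- \frac{1879}{16} \approx -117.44$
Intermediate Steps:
$T{\left(I \right)} = \frac{-14 + I}{8 I}$ ($T{\left(I \right)} = \frac{\left(I - 14\right) \frac{1}{I + I}}{4} = \frac{\left(-14 + I\right) \frac{1}{2 I}}{4} = \frac{\frac{1}{2} \frac{1}{I} \left(-14 + I\right)}{4} = \frac{-14 + I}{8 I}$)
$T{\left(F{\left(-1 \right)} \right)} 379 + Z{\left(\left(-1\right)^{2} \right)} = \frac{-14 + 4}{8 \cdot 4} \cdot 379 + \left(\left(-1\right)^{2}\right)^{2} = \frac{1}{8} \cdot \frac{1}{4} \left(-10\right) 379 + 1^{2} = \left(- \frac{5}{16}\right) 379 + 1 = - \frac{1895}{16} + 1 = - \frac{1879}{16}$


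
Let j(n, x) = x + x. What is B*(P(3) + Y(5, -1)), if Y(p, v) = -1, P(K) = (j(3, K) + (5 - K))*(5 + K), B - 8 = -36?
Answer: -1764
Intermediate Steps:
B = -28 (B = 8 - 36 = -28)
j(n, x) = 2*x
P(K) = (5 + K)**2 (P(K) = (2*K + (5 - K))*(5 + K) = (5 + K)*(5 + K) = (5 + K)**2)
B*(P(3) + Y(5, -1)) = -28*((25 + 3**2 + 10*3) - 1) = -28*((25 + 9 + 30) - 1) = -28*(64 - 1) = -28*63 = -1764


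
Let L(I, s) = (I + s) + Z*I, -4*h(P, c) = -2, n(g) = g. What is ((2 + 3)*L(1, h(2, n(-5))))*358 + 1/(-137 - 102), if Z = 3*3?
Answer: 4492004/239 ≈ 18795.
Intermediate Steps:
Z = 9
h(P, c) = ½ (h(P, c) = -¼*(-2) = ½)
L(I, s) = s + 10*I (L(I, s) = (I + s) + 9*I = s + 10*I)
((2 + 3)*L(1, h(2, n(-5))))*358 + 1/(-137 - 102) = ((2 + 3)*(½ + 10*1))*358 + 1/(-137 - 102) = (5*(½ + 10))*358 + 1/(-239) = (5*(21/2))*358 - 1/239 = (105/2)*358 - 1/239 = 18795 - 1/239 = 4492004/239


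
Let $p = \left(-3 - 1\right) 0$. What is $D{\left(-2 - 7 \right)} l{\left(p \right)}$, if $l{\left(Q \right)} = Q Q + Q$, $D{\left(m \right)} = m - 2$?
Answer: $0$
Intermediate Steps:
$p = 0$ ($p = \left(-4\right) 0 = 0$)
$D{\left(m \right)} = -2 + m$ ($D{\left(m \right)} = m - 2 = -2 + m$)
$l{\left(Q \right)} = Q + Q^{2}$ ($l{\left(Q \right)} = Q^{2} + Q = Q + Q^{2}$)
$D{\left(-2 - 7 \right)} l{\left(p \right)} = \left(-2 - 9\right) 0 \left(1 + 0\right) = \left(-2 - 9\right) 0 \cdot 1 = \left(-11\right) 0 = 0$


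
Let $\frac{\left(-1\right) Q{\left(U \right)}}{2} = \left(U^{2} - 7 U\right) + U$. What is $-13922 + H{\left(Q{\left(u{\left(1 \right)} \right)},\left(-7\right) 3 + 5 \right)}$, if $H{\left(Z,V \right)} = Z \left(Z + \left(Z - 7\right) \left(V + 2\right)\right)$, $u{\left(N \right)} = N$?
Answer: $-14242$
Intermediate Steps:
$Q{\left(U \right)} = - 2 U^{2} + 12 U$ ($Q{\left(U \right)} = - 2 \left(\left(U^{2} - 7 U\right) + U\right) = - 2 \left(U^{2} - 6 U\right) = - 2 U^{2} + 12 U$)
$H{\left(Z,V \right)} = Z \left(Z + \left(-7 + Z\right) \left(2 + V\right)\right)$
$-13922 + H{\left(Q{\left(u{\left(1 \right)} \right)},\left(-7\right) 3 + 5 \right)} = -13922 + 2 \cdot 1 \left(6 - 1\right) \left(-14 - 7 \left(\left(-7\right) 3 + 5\right) + 3 \cdot 2 \cdot 1 \left(6 - 1\right) + \left(\left(-7\right) 3 + 5\right) 2 \cdot 1 \left(6 - 1\right)\right) = -13922 + 2 \cdot 1 \left(6 - 1\right) \left(-14 - 7 \left(-21 + 5\right) + 3 \cdot 2 \cdot 1 \left(6 - 1\right) + \left(-21 + 5\right) 2 \cdot 1 \left(6 - 1\right)\right) = -13922 + 2 \cdot 1 \cdot 5 \left(-14 - -112 + 3 \cdot 2 \cdot 1 \cdot 5 - 16 \cdot 2 \cdot 1 \cdot 5\right) = -13922 + 10 \left(-14 + 112 + 3 \cdot 10 - 160\right) = -13922 + 10 \left(-14 + 112 + 30 - 160\right) = -13922 + 10 \left(-32\right) = -13922 - 320 = -14242$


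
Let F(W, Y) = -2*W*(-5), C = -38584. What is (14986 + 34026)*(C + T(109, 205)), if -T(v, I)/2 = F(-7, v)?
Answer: -1884217328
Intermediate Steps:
F(W, Y) = 10*W
T(v, I) = 140 (T(v, I) = -20*(-7) = -2*(-70) = 140)
(14986 + 34026)*(C + T(109, 205)) = (14986 + 34026)*(-38584 + 140) = 49012*(-38444) = -1884217328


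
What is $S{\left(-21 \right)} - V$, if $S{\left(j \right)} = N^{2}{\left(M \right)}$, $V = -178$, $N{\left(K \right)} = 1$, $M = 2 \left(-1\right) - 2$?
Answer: $179$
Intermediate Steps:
$M = -4$ ($M = -2 - 2 = -4$)
$S{\left(j \right)} = 1$ ($S{\left(j \right)} = 1^{2} = 1$)
$S{\left(-21 \right)} - V = 1 - -178 = 1 + 178 = 179$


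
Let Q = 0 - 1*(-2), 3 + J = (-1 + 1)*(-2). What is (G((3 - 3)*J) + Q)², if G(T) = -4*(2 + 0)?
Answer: 36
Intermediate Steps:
J = -3 (J = -3 + (-1 + 1)*(-2) = -3 + 0*(-2) = -3 + 0 = -3)
G(T) = -8 (G(T) = -4*2 = -8)
Q = 2 (Q = 0 + 2 = 2)
(G((3 - 3)*J) + Q)² = (-8 + 2)² = (-6)² = 36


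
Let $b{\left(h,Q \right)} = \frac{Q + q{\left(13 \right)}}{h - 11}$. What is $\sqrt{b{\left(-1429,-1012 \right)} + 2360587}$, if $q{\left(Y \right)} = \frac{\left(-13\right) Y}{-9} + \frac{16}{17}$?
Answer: $\frac{\sqrt{88414395542030}}{6120} \approx 1536.4$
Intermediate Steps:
$q{\left(Y \right)} = \frac{16}{17} + \frac{13 Y}{9}$ ($q{\left(Y \right)} = - 13 Y \left(- \frac{1}{9}\right) + 16 \cdot \frac{1}{17} = \frac{13 Y}{9} + \frac{16}{17} = \frac{16}{17} + \frac{13 Y}{9}$)
$b{\left(h,Q \right)} = \frac{\frac{3017}{153} + Q}{-11 + h}$ ($b{\left(h,Q \right)} = \frac{Q + \left(\frac{16}{17} + \frac{13}{9} \cdot 13\right)}{h - 11} = \frac{Q + \left(\frac{16}{17} + \frac{169}{9}\right)}{-11 + h} = \frac{Q + \frac{3017}{153}}{-11 + h} = \frac{\frac{3017}{153} + Q}{-11 + h}$)
$\sqrt{b{\left(-1429,-1012 \right)} + 2360587} = \sqrt{\frac{\frac{3017}{153} - 1012}{-11 - 1429} + 2360587} = \sqrt{\frac{1}{-1440} \left(- \frac{151819}{153}\right) + 2360587} = \sqrt{\left(- \frac{1}{1440}\right) \left(- \frac{151819}{153}\right) + 2360587} = \sqrt{\frac{151819}{220320} + 2360587} = \sqrt{\frac{520084679659}{220320}} = \frac{\sqrt{88414395542030}}{6120}$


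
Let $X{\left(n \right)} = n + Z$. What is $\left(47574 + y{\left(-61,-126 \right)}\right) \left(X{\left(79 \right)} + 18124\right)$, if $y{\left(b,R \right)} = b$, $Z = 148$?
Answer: $871911063$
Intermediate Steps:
$X{\left(n \right)} = 148 + n$ ($X{\left(n \right)} = n + 148 = 148 + n$)
$\left(47574 + y{\left(-61,-126 \right)}\right) \left(X{\left(79 \right)} + 18124\right) = \left(47574 - 61\right) \left(\left(148 + 79\right) + 18124\right) = 47513 \left(227 + 18124\right) = 47513 \cdot 18351 = 871911063$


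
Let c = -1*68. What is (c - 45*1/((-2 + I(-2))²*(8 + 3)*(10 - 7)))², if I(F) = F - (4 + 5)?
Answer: 15983786329/3455881 ≈ 4625.1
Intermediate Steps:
I(F) = -9 + F (I(F) = F - 1*9 = F - 9 = -9 + F)
c = -68
(c - 45*1/((-2 + I(-2))²*(8 + 3)*(10 - 7)))² = (-68 - 45*1/((-2 + (-9 - 2))²*(8 + 3)*(10 - 7)))² = (-68 - 45*1/(33*(-2 - 11)²))² = (-68 - 45/((-13)²*33))² = (-68 - 45/(169*33))² = (-68 - 45/5577)² = (-68 - 45*1/5577)² = (-68 - 15/1859)² = (-126427/1859)² = 15983786329/3455881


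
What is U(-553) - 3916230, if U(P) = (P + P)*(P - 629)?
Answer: -2608938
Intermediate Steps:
U(P) = 2*P*(-629 + P) (U(P) = (2*P)*(-629 + P) = 2*P*(-629 + P))
U(-553) - 3916230 = 2*(-553)*(-629 - 553) - 3916230 = 2*(-553)*(-1182) - 3916230 = 1307292 - 3916230 = -2608938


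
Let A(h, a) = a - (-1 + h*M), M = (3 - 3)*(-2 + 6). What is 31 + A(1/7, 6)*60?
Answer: 451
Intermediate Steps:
M = 0 (M = 0*4 = 0)
A(h, a) = 1 + a (A(h, a) = a - (-1 + h*0) = a - (-1 + 0) = a - 1*(-1) = a + 1 = 1 + a)
31 + A(1/7, 6)*60 = 31 + (1 + 6)*60 = 31 + 7*60 = 31 + 420 = 451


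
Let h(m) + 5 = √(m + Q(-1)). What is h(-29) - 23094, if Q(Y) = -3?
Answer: -23099 + 4*I*√2 ≈ -23099.0 + 5.6569*I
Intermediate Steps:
h(m) = -5 + √(-3 + m) (h(m) = -5 + √(m - 3) = -5 + √(-3 + m))
h(-29) - 23094 = (-5 + √(-3 - 29)) - 23094 = (-5 + √(-32)) - 23094 = (-5 + 4*I*√2) - 23094 = -23099 + 4*I*√2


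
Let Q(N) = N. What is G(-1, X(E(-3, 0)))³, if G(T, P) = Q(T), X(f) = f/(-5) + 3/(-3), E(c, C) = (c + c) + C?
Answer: -1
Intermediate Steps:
E(c, C) = C + 2*c (E(c, C) = 2*c + C = C + 2*c)
X(f) = -1 - f/5 (X(f) = f*(-⅕) + 3*(-⅓) = -f/5 - 1 = -1 - f/5)
G(T, P) = T
G(-1, X(E(-3, 0)))³ = (-1)³ = -1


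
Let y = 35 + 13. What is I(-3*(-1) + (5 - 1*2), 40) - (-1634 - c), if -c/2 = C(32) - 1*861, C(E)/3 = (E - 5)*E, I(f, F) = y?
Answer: -1780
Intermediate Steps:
y = 48
I(f, F) = 48
C(E) = 3*E*(-5 + E) (C(E) = 3*((E - 5)*E) = 3*((-5 + E)*E) = 3*(E*(-5 + E)) = 3*E*(-5 + E))
c = -3462 (c = -2*(3*32*(-5 + 32) - 1*861) = -2*(3*32*27 - 861) = -2*(2592 - 861) = -2*1731 = -3462)
I(-3*(-1) + (5 - 1*2), 40) - (-1634 - c) = 48 - (-1634 - 1*(-3462)) = 48 - (-1634 + 3462) = 48 - 1*1828 = 48 - 1828 = -1780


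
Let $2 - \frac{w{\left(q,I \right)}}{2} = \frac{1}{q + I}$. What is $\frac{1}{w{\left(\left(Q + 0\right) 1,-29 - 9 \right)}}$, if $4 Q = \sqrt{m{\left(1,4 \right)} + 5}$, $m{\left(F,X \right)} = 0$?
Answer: $\frac{23403}{94844} - \frac{\sqrt{5}}{47422} \approx 0.24671$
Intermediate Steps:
$Q = \frac{\sqrt{5}}{4}$ ($Q = \frac{\sqrt{0 + 5}}{4} = \frac{\sqrt{5}}{4} \approx 0.55902$)
$w{\left(q,I \right)} = 4 - \frac{2}{I + q}$ ($w{\left(q,I \right)} = 4 - \frac{2}{q + I} = 4 - \frac{2}{I + q}$)
$\frac{1}{w{\left(\left(Q + 0\right) 1,-29 - 9 \right)}} = \frac{1}{2 \frac{1}{\left(-29 - 9\right) + \left(\frac{\sqrt{5}}{4} + 0\right) 1} \left(-1 + 2 \left(-29 - 9\right) + 2 \left(\frac{\sqrt{5}}{4} + 0\right) 1\right)} = \frac{1}{2 \frac{1}{-38 + \frac{\sqrt{5}}{4} \cdot 1} \left(-1 + 2 \left(-38\right) + 2 \frac{\sqrt{5}}{4} \cdot 1\right)} = \frac{1}{2 \frac{1}{-38 + \frac{\sqrt{5}}{4}} \left(-1 - 76 + 2 \frac{\sqrt{5}}{4}\right)} = \frac{1}{2 \frac{1}{-38 + \frac{\sqrt{5}}{4}} \left(-1 - 76 + \frac{\sqrt{5}}{2}\right)} = \frac{1}{2 \frac{1}{-38 + \frac{\sqrt{5}}{4}} \left(-77 + \frac{\sqrt{5}}{2}\right)} = \frac{-38 + \frac{\sqrt{5}}{4}}{2 \left(-77 + \frac{\sqrt{5}}{2}\right)}$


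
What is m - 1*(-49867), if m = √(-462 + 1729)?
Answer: 49867 + √1267 ≈ 49903.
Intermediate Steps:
m = √1267 ≈ 35.595
m - 1*(-49867) = √1267 - 1*(-49867) = √1267 + 49867 = 49867 + √1267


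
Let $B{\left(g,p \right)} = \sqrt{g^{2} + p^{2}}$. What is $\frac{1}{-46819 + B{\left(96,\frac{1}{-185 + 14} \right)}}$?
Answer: $- \frac{1369034379}{64096551105344} - \frac{171 \sqrt{269485057}}{64096551105344} \approx -2.1403 \cdot 10^{-5}$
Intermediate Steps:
$\frac{1}{-46819 + B{\left(96,\frac{1}{-185 + 14} \right)}} = \frac{1}{-46819 + \sqrt{96^{2} + \left(\frac{1}{-185 + 14}\right)^{2}}} = \frac{1}{-46819 + \sqrt{9216 + \left(\frac{1}{-171}\right)^{2}}} = \frac{1}{-46819 + \sqrt{9216 + \left(- \frac{1}{171}\right)^{2}}} = \frac{1}{-46819 + \sqrt{9216 + \frac{1}{29241}}} = \frac{1}{-46819 + \sqrt{\frac{269485057}{29241}}} = \frac{1}{-46819 + \frac{\sqrt{269485057}}{171}}$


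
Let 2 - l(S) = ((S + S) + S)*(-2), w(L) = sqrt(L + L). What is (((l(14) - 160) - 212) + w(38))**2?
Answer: 81872 - 1144*sqrt(19) ≈ 76885.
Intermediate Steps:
w(L) = sqrt(2)*sqrt(L) (w(L) = sqrt(2*L) = sqrt(2)*sqrt(L))
l(S) = 2 + 6*S (l(S) = 2 - ((S + S) + S)*(-2) = 2 - (2*S + S)*(-2) = 2 - 3*S*(-2) = 2 - (-6)*S = 2 + 6*S)
(((l(14) - 160) - 212) + w(38))**2 = ((((2 + 6*14) - 160) - 212) + sqrt(2)*sqrt(38))**2 = ((((2 + 84) - 160) - 212) + 2*sqrt(19))**2 = (((86 - 160) - 212) + 2*sqrt(19))**2 = ((-74 - 212) + 2*sqrt(19))**2 = (-286 + 2*sqrt(19))**2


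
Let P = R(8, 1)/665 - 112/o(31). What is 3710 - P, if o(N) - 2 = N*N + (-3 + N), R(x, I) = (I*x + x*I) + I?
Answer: 2445003283/659015 ≈ 3710.1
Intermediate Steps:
R(x, I) = I + 2*I*x (R(x, I) = (I*x + I*x) + I = 2*I*x + I = I + 2*I*x)
o(N) = -1 + N + N² (o(N) = 2 + (N*N + (-3 + N)) = 2 + (N² + (-3 + N)) = 2 + (-3 + N + N²) = -1 + N + N²)
P = -57633/659015 (P = (1*(1 + 2*8))/665 - 112/(-1 + 31 + 31²) = (1*(1 + 16))*(1/665) - 112/(-1 + 31 + 961) = (1*17)*(1/665) - 112/991 = 17*(1/665) - 112*1/991 = 17/665 - 112/991 = -57633/659015 ≈ -0.087453)
3710 - P = 3710 - 1*(-57633/659015) = 3710 + 57633/659015 = 2445003283/659015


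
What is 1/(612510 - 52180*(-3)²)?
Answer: 1/142890 ≈ 6.9984e-6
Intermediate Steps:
1/(612510 - 52180*(-3)²) = 1/(612510 - 52180*9) = 1/(612510 - 469620) = 1/142890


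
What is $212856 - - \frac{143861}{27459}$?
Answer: $\frac{5844956765}{27459} \approx 2.1286 \cdot 10^{5}$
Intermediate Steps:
$212856 - - \frac{143861}{27459} = 212856 + \frac{143861}{27459} = \frac{5844956765}{27459}$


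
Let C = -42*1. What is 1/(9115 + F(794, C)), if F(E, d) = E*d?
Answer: -1/24233 ≈ -4.1266e-5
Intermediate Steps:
C = -42
1/(9115 + F(794, C)) = 1/(9115 + 794*(-42)) = 1/(9115 - 33348) = 1/(-24233) = -1/24233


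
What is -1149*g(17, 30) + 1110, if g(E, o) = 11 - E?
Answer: 8004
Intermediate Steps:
-1149*g(17, 30) + 1110 = -1149*(11 - 1*17) + 1110 = -1149*(11 - 17) + 1110 = -1149*(-6) + 1110 = 6894 + 1110 = 8004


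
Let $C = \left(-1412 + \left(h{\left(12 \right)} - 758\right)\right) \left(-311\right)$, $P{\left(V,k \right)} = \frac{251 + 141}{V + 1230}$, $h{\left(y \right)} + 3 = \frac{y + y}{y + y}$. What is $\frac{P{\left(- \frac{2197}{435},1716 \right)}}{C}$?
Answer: $\frac{14210}{29994828223} \approx 4.7375 \cdot 10^{-7}$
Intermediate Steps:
$h{\left(y \right)} = -2$ ($h{\left(y \right)} = -3 + \frac{y + y}{y + y} = -3 + \frac{2 y}{2 y} = -3 + 2 y \frac{1}{2 y} = -3 + 1 = -2$)
$P{\left(V,k \right)} = \frac{392}{1230 + V}$
$C = 675492$ ($C = \left(-1412 - 760\right) \left(-311\right) = \left(-2172\right) \left(-311\right) = 675492$)
$\frac{P{\left(- \frac{2197}{435},1716 \right)}}{C} = \frac{392 \frac{1}{1230 - \frac{2197}{435}}}{675492} = \frac{392}{1230 - \frac{2197}{435}} \cdot \frac{1}{675492} = \frac{392}{\frac{532853}{435}} \cdot \frac{1}{675492} = 392 \cdot \frac{435}{532853} \cdot \frac{1}{675492} = \frac{170520}{532853} \cdot \frac{1}{675492} = \frac{14210}{29994828223}$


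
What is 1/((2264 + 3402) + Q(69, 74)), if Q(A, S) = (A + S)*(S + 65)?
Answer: 1/25543 ≈ 3.9150e-5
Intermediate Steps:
Q(A, S) = (65 + S)*(A + S) (Q(A, S) = (A + S)*(65 + S) = (65 + S)*(A + S))
1/((2264 + 3402) + Q(69, 74)) = 1/((2264 + 3402) + (74² + 65*69 + 65*74 + 69*74)) = 1/(5666 + (5476 + 4485 + 4810 + 5106)) = 1/(5666 + 19877) = 1/25543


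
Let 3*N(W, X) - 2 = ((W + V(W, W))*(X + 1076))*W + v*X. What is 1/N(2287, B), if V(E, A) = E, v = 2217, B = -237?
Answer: 1/2925344585 ≈ 3.4184e-10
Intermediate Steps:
N(W, X) = 2/3 + 739*X + 2*W**2*(1076 + X)/3 (N(W, X) = 2/3 + (((W + W)*(X + 1076))*W + 2217*X)/3 = 2/3 + (((2*W)*(1076 + X))*W + 2217*X)/3 = 2/3 + ((2*W*(1076 + X))*W + 2217*X)/3 = 2/3 + (2*W**2*(1076 + X) + 2217*X)/3 = 2/3 + (2217*X + 2*W**2*(1076 + X))/3 = 2/3 + (739*X + 2*W**2*(1076 + X)/3) = 2/3 + 739*X + 2*W**2*(1076 + X)/3)
1/N(2287, B) = 1/(2/3 + 739*(-237) + (2152/3)*2287**2 + (2/3)*(-237)*2287**2) = 1/(2/3 - 175143 + (2152/3)*5230369 + (2/3)*(-237)*5230369) = 1/(2/3 - 175143 + 11255754088/3 - 826398302) = 1/2925344585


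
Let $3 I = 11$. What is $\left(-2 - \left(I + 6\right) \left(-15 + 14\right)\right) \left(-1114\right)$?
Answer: $- \frac{25622}{3} \approx -8540.7$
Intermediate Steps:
$I = \frac{11}{3}$ ($I = \frac{1}{3} \cdot 11 = \frac{11}{3} \approx 3.6667$)
$\left(-2 - \left(I + 6\right) \left(-15 + 14\right)\right) \left(-1114\right) = \left(-2 - \left(\frac{11}{3} + 6\right) \left(-15 + 14\right)\right) \left(-1114\right) = \left(-2 - \frac{29}{3} \left(-1\right)\right) \left(-1114\right) = \left(-2 - - \frac{29}{3}\right) \left(-1114\right) = \left(-2 + \frac{29}{3}\right) \left(-1114\right) = \frac{23}{3} \left(-1114\right) = - \frac{25622}{3}$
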